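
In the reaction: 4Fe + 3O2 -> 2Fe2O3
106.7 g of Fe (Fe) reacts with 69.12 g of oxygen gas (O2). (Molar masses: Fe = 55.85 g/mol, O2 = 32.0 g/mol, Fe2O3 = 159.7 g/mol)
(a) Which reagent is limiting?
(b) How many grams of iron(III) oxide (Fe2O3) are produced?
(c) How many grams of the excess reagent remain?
(a) Fe, (b) 152.6 g, (c) 23.27 g

Moles of Fe = 106.7 g ÷ 55.85 g/mol = 1.91047 mol
Moles of O2 = 69.12 g ÷ 32.0 g/mol = 2.16 mol
Moles ÷ coefficient: Fe: 1.91047/4 = 0.4776, O2: 2.16/3 = 0.72
(a) Fe has the smaller value, so Fe is the limiting reagent.
(b) Moles of Fe2O3 = 1.91047 mol Fe × (2/4) = 0.955237 mol; mass = 0.955237 mol × 159.7 g/mol = 152.6 g
(c) O2 consumed = 1.91047 × (3/4) = 1.43286 mol; remaining = 2.16 − 1.43286 = 0.727144 mol; mass = 0.727144 mol × 32.0 g/mol = 23.27 g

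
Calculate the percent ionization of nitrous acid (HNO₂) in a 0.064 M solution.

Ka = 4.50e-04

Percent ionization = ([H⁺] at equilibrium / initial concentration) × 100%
Percent ionization = 8.04%

Let x = [H⁺]. Ka = x²/(C - x) ⇒ x² + (4.50e-04)x - (4.50e-04)(0.064) = 0. x = 5.1463e-03. Percent = (5.1463e-03/0.064) × 100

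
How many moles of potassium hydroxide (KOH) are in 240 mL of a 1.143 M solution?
Moles = Molarity × Volume (L)
Moles = 1.143 M × 0.24 L = 0.2743 mol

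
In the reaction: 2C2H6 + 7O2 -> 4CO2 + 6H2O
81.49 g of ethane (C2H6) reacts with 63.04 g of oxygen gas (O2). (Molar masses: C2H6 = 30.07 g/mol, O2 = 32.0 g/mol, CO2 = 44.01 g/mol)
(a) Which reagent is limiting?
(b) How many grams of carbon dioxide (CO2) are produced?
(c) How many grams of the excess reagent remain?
(a) O2, (b) 49.54 g, (c) 64.56 g

Moles of C2H6 = 81.49 g ÷ 30.07 g/mol = 2.71001 mol
Moles of O2 = 63.04 g ÷ 32.0 g/mol = 1.97 mol
Moles ÷ coefficient: C2H6: 2.71001/2 = 1.355, O2: 1.97/7 = 0.2814
(a) O2 has the smaller value, so O2 is the limiting reagent.
(b) Moles of CO2 = 1.97 mol O2 × (4/7) = 1.12571 mol; mass = 1.12571 mol × 44.01 g/mol = 49.54 g
(c) C2H6 consumed = 1.97 × (2/7) = 0.562857 mol; remaining = 2.71001 − 0.562857 = 2.14715 mol; mass = 2.14715 mol × 30.07 g/mol = 64.56 g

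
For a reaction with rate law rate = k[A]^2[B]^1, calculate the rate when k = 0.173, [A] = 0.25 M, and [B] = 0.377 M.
0.004076 M/s

rate = k·[A]^2·[B]^1 = 0.173·(0.25)^2·(0.377)^1 = 0.173·0.0625·0.377 = 0.004076 M/s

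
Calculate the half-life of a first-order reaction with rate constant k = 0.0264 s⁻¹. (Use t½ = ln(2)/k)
26.26 s

t½ = ln(2)/k = 0.6931/0.0264 = 26.26 s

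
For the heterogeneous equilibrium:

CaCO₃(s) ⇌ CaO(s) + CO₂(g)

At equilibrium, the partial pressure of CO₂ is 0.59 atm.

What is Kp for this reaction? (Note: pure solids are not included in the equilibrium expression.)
K_p = 0.59

Solids (CaCO₃, CaO) have activity 1 and are excluded.
Kp = P(CO₂) = 0.59.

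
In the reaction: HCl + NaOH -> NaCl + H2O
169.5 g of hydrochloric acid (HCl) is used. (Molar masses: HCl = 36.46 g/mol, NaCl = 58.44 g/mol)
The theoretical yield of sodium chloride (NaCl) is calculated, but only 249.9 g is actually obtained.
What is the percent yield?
Moles of HCl = 169.5 g ÷ 36.46 g/mol = 4.64893 mol
Mole ratio: 1 mol NaCl / 1 mol HCl
Moles of NaCl = 4.64893 × (1/1) = 4.64893 mol
Theoretical yield = 4.64893 mol × 58.44 g/mol = 271.68 g
Actual yield = 249.9 g
Percent yield = (249.9 / 271.68) × 100% = 92.0%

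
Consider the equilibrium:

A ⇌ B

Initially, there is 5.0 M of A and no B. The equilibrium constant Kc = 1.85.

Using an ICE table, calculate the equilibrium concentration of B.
[B] = 3.246 M

ICE: [A] = 5.0 − x, [B] = x.
Kc = x/(5.0 − x) = 1.85 ⇒ x = 1.85·5.0/(1 + 1.85) = 9.25/2.85 = 3.246.
[B] = x = 3.246 M.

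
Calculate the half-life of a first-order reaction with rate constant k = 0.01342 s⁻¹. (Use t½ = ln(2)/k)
51.65 s

t½ = ln(2)/k = 0.6931/0.01342 = 51.65 s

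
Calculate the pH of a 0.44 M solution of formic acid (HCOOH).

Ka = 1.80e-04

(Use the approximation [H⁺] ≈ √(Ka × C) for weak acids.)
pH = 2.05

[H⁺] = √(Ka × C) = √(1.80e-04 × 0.44) = 8.8994e-03. pH = -log(8.8994e-03)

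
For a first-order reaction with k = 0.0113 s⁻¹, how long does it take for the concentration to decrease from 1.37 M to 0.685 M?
61.34 s

From ln[A] = ln[A]₀ - k·t: t = ln([A]₀/[A])/k = ln(1.37/0.685)/0.0113 = ln(2.0000)/0.0113 = 0.6931/0.0113 = 61.34 s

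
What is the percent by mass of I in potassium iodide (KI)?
Mass of I in formula = 126.9 × 1 = 126.9 g/mol
Molar mass = 166.0 g/mol
% I = (126.9/166.0) × 100% = 76.45%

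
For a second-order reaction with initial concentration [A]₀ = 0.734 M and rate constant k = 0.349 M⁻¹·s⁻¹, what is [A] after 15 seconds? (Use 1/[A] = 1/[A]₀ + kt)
0.1516 M

1/[A] = 1/[A]₀ + k·t = 1/0.734 + (0.349)·(15) = 1.3624 + 5.2350 = 6.5974
[A] = 1/6.5974 = 0.1516 M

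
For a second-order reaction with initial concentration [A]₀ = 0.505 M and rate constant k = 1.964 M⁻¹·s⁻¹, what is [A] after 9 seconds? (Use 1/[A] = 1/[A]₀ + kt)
0.0509 M

1/[A] = 1/[A]₀ + k·t = 1/0.505 + (1.964)·(9) = 1.9802 + 17.6760 = 19.6562
[A] = 1/19.6562 = 0.0509 M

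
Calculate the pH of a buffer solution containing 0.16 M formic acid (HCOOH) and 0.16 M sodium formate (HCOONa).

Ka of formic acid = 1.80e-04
pH = 3.74

pKa = -log(1.80e-04) = 3.74. pH = pKa + log([A⁻]/[HA]) = 3.74 + log(0.16/0.16)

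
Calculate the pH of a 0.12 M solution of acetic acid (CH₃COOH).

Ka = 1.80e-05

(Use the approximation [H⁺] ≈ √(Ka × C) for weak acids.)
pH = 2.83

[H⁺] = √(Ka × C) = √(1.80e-05 × 0.12) = 1.4697e-03. pH = -log(1.4697e-03)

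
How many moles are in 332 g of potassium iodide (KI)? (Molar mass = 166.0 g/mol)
Moles = 332 g ÷ 166.0 g/mol = 2 mol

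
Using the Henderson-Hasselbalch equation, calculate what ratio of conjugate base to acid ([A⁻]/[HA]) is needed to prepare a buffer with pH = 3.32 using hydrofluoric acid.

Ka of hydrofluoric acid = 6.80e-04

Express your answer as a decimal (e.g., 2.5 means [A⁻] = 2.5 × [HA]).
[A⁻]/[HA] = 1.421

pKa = −log(6.80e-04) = 3.1675. pH = pKa + log([A⁻]/[HA]). 3.32 = 3.1675 + log(ratio). log(ratio) = 3.32 − 3.1675 = 0.1525. ratio = 10^(0.1525) = 1.421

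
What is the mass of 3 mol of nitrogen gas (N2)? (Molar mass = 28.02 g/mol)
Mass = 3 mol × 28.02 g/mol = 84.06 g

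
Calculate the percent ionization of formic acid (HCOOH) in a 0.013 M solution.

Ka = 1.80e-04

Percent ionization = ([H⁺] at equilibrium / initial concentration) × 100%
Percent ionization = 11.1%

Let x = [H⁺]. Ka = x²/(C - x) ⇒ x² + (1.80e-04)x - (1.80e-04)(0.013) = 0. x = 1.4424e-03. Percent = (1.4424e-03/0.013) × 100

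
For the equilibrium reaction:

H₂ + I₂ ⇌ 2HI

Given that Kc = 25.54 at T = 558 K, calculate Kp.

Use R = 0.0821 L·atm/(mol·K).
K_p = 25.5400

Δn = (moles gaseous products) − (moles gaseous reactants) = 0
T = 558 K; RT = 0.0821 × 558 = 45.8118
Kp = Kc·(RT)^Δn = 25.54 × (45.8118)^0 = 25.54 × 1 = 25.5400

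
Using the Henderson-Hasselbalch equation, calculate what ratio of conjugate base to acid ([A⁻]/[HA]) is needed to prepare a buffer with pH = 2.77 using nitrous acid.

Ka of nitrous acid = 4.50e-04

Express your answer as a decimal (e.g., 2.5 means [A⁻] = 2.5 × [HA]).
[A⁻]/[HA] = 0.265

pKa = −log(4.50e-04) = 3.3468. pH = pKa + log([A⁻]/[HA]). 2.77 = 3.3468 + log(ratio). log(ratio) = 2.77 − 3.3468 = -0.5768. ratio = 10^(-0.5768) = 0.265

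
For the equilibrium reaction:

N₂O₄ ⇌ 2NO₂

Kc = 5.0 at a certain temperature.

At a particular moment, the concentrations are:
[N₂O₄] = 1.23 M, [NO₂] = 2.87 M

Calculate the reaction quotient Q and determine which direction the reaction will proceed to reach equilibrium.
Q = 6.697, Q > K, reaction proceeds reverse (toward reactants)

Q = ([NO₂]^2) / ([N₂O₄])
  = ((2.87)^2) / ((1.23)) = 8.2369/1.23 = 6.697
Since Q = 6.697 > Kc = 5.0, the reaction proceeds reverse (toward reactants) to reach equilibrium.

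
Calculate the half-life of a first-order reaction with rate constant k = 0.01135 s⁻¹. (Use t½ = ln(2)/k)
61.07 s

t½ = ln(2)/k = 0.6931/0.01135 = 61.07 s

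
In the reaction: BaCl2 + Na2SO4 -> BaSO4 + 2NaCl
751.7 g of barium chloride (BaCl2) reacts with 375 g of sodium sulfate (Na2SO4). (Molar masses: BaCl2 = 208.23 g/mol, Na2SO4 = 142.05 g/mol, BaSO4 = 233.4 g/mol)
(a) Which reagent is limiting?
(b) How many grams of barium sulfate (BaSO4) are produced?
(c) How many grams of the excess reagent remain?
(a) Na2SO4, (b) 616.2 g, (c) 202 g

Moles of BaCl2 = 751.7 g ÷ 208.23 g/mol = 3.60995 mol
Moles of Na2SO4 = 375 g ÷ 142.05 g/mol = 2.63992 mol
Moles ÷ coefficient: BaCl2: 3.60995/1 = 3.61, Na2SO4: 2.63992/1 = 2.64
(a) Na2SO4 has the smaller value, so Na2SO4 is the limiting reagent.
(b) Moles of BaSO4 = 2.63992 mol Na2SO4 × (1/1) = 2.63992 mol; mass = 2.63992 mol × 233.4 g/mol = 616.2 g
(c) BaCl2 consumed = 2.63992 × (1/1) = 2.63992 mol; remaining = 3.60995 − 2.63992 = 0.970035 mol; mass = 0.970035 mol × 208.23 g/mol = 202 g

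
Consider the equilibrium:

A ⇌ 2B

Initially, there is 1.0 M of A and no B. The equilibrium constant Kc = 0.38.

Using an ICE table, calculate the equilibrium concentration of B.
[B] = 0.529 M

ICE: [A] = 1.0 − x, [B] = 2x.
Kc = (2x)²/(1.0 − x) = 0.38 ⇒ 4x² + 0.38x − 0.38 = 0.
x = (−0.38 + √(0.38² + 4·4·0.38))/(2·4) = (−0.38 + √6.2244)/8 = 0.26436.
[B] = 2x = 0.529 M.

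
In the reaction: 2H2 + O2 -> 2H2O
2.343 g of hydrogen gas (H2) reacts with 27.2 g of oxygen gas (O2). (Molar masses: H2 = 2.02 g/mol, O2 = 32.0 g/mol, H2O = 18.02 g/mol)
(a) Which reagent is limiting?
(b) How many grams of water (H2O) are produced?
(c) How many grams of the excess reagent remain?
(a) H2, (b) 20.9 g, (c) 8.642 g

Moles of H2 = 2.343 g ÷ 2.02 g/mol = 1.1599 mol
Moles of O2 = 27.2 g ÷ 32.0 g/mol = 0.85 mol
Moles ÷ coefficient: H2: 1.1599/2 = 0.58, O2: 0.85/1 = 0.85
(a) H2 has the smaller value, so H2 is the limiting reagent.
(b) Moles of H2O = 1.1599 mol H2 × (2/2) = 1.1599 mol; mass = 1.1599 mol × 18.02 g/mol = 20.9 g
(c) O2 consumed = 1.1599 × (1/2) = 0.57995 mol; remaining = 0.85 − 0.57995 = 0.27005 mol; mass = 0.27005 mol × 32.0 g/mol = 8.642 g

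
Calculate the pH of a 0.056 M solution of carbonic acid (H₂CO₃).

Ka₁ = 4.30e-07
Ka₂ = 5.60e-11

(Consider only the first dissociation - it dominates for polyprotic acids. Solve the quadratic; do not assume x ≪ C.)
pH = 3.81

x² + Ka₁·x − Ka₁·C = 0 with Ka₁ = 4.30e-07, C = 0.056.
x = (−Ka₁ + √(Ka₁² + 4·Ka₁·C))/2 = 1.5496e-04 M, so pH = 3.81.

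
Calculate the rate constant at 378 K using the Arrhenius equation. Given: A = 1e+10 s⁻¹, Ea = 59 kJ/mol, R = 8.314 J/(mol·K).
7.03e+01 s⁻¹

k = A·exp(-Ea/(R·T)) = 1e+10·exp(-59000/(8.314·378)) = 1e+10·exp(-18.7737) = 1e+10·7.0255e-09 = 7.03e+01 s⁻¹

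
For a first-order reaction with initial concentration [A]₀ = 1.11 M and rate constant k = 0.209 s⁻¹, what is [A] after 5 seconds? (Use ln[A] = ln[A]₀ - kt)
0.3904 M

ln[A] = ln[A]₀ - k·t = ln(1.11) - (0.209)·(5) = 0.1044 - 1.0450 = -0.9406
[A] = e^(-0.9406) = 0.3904 M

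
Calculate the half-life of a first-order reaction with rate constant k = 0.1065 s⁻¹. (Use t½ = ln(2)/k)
6.51 s

t½ = ln(2)/k = 0.6931/0.1065 = 6.51 s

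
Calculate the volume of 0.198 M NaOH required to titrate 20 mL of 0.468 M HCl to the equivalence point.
V_{base} = 47.3 mL

At equivalence: moles acid = moles base.
moles HCl = 0.468 M × 0.02 L = 0.00936 mol
V_NaOH = 0.00936 mol ÷ 0.198 M = 0.04727 L = 47.3 mL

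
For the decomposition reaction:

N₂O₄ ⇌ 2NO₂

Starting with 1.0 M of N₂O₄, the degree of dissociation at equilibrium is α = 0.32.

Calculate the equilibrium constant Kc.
K_c = 0.6024

x = α·[A]₀ = 0.32 × 1.0 = 0.32 M dissociated.
At eq: [N₂O₄] = 1.0 − 0.32 = 0.68 M; [NO₂] = 2x = 0.64 M.
Kc = [NO₂]²/[N₂O₄] = (0.64)²/0.68 = 0.6024.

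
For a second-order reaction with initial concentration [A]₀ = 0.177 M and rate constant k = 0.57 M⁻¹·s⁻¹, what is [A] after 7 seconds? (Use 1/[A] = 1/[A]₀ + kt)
0.1037 M

1/[A] = 1/[A]₀ + k·t = 1/0.177 + (0.57)·(7) = 5.6497 + 3.9900 = 9.6397
[A] = 1/9.6397 = 0.1037 M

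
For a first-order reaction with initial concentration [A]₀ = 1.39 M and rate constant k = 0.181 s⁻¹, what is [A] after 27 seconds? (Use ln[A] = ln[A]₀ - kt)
0.0105 M

ln[A] = ln[A]₀ - k·t = ln(1.39) - (0.181)·(27) = 0.3293 - 4.8870 = -4.5577
[A] = e^(-4.5577) = 0.0105 M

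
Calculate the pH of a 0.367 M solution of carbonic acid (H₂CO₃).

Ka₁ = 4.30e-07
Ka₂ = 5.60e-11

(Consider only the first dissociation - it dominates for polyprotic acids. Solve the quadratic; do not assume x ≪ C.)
pH = 3.40

x² + Ka₁·x − Ka₁·C = 0 with Ka₁ = 4.30e-07, C = 0.367.
x = (−Ka₁ + √(Ka₁² + 4·Ka₁·C))/2 = 3.9704e-04 M, so pH = 3.40.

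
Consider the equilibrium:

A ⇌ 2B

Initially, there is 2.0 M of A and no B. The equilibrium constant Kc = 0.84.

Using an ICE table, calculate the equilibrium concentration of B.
[B] = 1.103 M

ICE: [A] = 2.0 − x, [B] = 2x.
Kc = (2x)²/(2.0 − x) = 0.84 ⇒ 4x² + 0.84x − 1.68 = 0.
x = (−0.84 + √(0.84² + 4·4·1.68))/(2·4) = (−0.84 + √27.586)/8 = 0.55152.
[B] = 2x = 1.103 M.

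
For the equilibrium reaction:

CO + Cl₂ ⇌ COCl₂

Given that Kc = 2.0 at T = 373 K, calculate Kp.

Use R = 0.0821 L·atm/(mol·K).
K_p = 0.0653

Δn = (moles gaseous products) − (moles gaseous reactants) = -1
T = 373 K; RT = 0.0821 × 373 = 30.6233
Kp = Kc·(RT)^Δn = 2.0 × (30.6233)^-1 = 2.0 × 0.0326549 = 0.0653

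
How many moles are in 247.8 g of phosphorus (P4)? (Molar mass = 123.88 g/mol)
Moles = 247.8 g ÷ 123.88 g/mol = 2 mol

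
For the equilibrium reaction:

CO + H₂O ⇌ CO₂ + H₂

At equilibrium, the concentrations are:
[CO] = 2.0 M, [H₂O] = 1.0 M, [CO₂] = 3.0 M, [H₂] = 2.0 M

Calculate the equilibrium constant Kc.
K_c = 3.0000

Kc = ([CO₂] × [H₂]) / ([CO] × [H₂O])
   = ((3.0)·(2.0)) / ((2.0)·(1.0))
   = 6 / 2 = 3.0000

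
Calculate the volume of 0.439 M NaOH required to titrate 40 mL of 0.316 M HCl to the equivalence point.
V_{base} = 28.8 mL

At equivalence: moles acid = moles base.
moles HCl = 0.316 M × 0.04 L = 0.01264 mol
V_NaOH = 0.01264 mol ÷ 0.439 M = 0.02879 L = 28.8 mL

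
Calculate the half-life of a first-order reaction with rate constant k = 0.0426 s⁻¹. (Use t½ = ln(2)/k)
16.27 s

t½ = ln(2)/k = 0.6931/0.0426 = 16.27 s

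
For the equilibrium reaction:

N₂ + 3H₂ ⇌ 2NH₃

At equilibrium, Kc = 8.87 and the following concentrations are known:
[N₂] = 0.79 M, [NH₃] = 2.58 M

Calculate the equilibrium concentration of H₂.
[H₂] = 0.9830 M

Kc = ([NH₃]^2) / ([N₂] × [H₂]^3) = 8.87
[H₂]^3 = (product terms)/(Kc · other reactant terms) = 6.6564 / (8.87 · 0.79) = 0.94992
[H₂] = (0.94992)^(1/3) = 0.9830 M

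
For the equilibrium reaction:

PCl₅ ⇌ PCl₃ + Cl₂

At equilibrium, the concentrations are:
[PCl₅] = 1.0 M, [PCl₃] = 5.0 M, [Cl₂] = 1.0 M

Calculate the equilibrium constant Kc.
K_c = 5.0000

Kc = ([PCl₃] × [Cl₂]) / ([PCl₅])
   = ((5.0)·(1.0)) / ((1.0))
   = 5 / 1 = 5.0000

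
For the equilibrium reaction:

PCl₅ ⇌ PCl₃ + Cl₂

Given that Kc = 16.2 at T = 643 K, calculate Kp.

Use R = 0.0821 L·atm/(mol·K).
K_p = 855.2029

Δn = (moles gaseous products) − (moles gaseous reactants) = 1
T = 643 K; RT = 0.0821 × 643 = 52.7903
Kp = Kc·(RT)^Δn = 16.2 × (52.7903)^1 = 16.2 × 52.7903 = 855.2029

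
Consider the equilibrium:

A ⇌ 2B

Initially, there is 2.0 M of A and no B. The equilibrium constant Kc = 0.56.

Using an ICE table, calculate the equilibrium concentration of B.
[B] = 0.928 M

ICE: [A] = 2.0 − x, [B] = 2x.
Kc = (2x)²/(2.0 − x) = 0.56 ⇒ 4x² + 0.56x − 1.12 = 0.
x = (−0.56 + √(0.56² + 4·4·1.12))/(2·4) = (−0.56 + √18.234)/8 = 0.46376.
[B] = 2x = 0.928 M.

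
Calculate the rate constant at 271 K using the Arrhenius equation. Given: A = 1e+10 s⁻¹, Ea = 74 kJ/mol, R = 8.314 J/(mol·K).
5.45e-05 s⁻¹

k = A·exp(-Ea/(R·T)) = 1e+10·exp(-74000/(8.314·271)) = 1e+10·exp(-32.8437) = 1e+10·5.4469e-15 = 5.45e-05 s⁻¹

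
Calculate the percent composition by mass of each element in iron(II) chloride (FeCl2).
Fe: 44.06%, Cl: 55.94%

Molar mass of FeCl2 = 126.75 g/mol
% Fe = (1 × 55.85) / 126.75 × 100% = 55.85 / 126.75 × 100% = 44.06%
% Cl = (2 × 35.45) / 126.75 × 100% = 70.9 / 126.75 × 100% = 55.94%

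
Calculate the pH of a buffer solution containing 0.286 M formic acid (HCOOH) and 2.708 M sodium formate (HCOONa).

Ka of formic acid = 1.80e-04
pH = 4.72

pKa = -log(1.80e-04) = 3.74. pH = pKa + log([A⁻]/[HA]) = 3.74 + log(2.708/0.286)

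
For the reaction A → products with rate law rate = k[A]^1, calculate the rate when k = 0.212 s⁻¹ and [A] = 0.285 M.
0.06042 M/s

rate = k·[A]^1 = 0.212·(0.285)^1 = 0.212·0.285 = 0.06042 M/s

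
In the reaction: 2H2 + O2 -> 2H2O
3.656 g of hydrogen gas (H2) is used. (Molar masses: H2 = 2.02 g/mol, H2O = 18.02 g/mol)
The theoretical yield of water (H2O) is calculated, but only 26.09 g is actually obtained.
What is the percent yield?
Moles of H2 = 3.656 g ÷ 2.02 g/mol = 1.8099 mol
Mole ratio: 2 mol H2O / 2 mol H2
Moles of H2O = 1.8099 × (2/2) = 1.8099 mol
Theoretical yield = 1.8099 mol × 18.02 g/mol = 32.614 g
Actual yield = 26.09 g
Percent yield = (26.09 / 32.614) × 100% = 80.0%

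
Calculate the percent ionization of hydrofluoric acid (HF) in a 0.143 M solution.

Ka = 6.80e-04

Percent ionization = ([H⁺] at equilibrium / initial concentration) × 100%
Percent ionization = 6.66%

Let x = [H⁺]. Ka = x²/(C - x) ⇒ x² + (6.80e-04)x - (6.80e-04)(0.143) = 0. x = 9.5269e-03. Percent = (9.5269e-03/0.143) × 100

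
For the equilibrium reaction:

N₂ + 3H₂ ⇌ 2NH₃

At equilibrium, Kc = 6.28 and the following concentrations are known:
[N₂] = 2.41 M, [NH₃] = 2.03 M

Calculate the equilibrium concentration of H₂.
[H₂] = 0.6481 M

Kc = ([NH₃]^2) / ([N₂] × [H₂]^3) = 6.28
[H₂]^3 = (product terms)/(Kc · other reactant terms) = 4.1209 / (6.28 · 2.41) = 0.27228
[H₂] = (0.27228)^(1/3) = 0.6481 M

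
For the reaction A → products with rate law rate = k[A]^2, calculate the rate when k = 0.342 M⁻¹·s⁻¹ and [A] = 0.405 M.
0.0561 M/s

rate = k·[A]^2 = 0.342·(0.405)^2 = 0.342·0.164025 = 0.0561 M/s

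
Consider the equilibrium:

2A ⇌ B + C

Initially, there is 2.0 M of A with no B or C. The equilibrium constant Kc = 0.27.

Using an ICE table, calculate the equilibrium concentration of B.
[B] = 0.510 M

ICE: [A] = 2.0 − 2x, [B] = [C] = x.
Kc = x²/(2.0 − 2x)² = 0.27 ⇒ √Kc = x/(2.0 − 2x).
x = √0.27·2.0/(1 + 2√0.27) = 0.51962·2.0/2.0392 = 0.50962.
[B] = x = 0.510 M.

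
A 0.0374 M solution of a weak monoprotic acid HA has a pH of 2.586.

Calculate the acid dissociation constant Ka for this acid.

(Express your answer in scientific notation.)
K_a = 1.93e-04

[H⁺] = 10^(−pH) = 10^(−2.586) = 2.594e-03 M. For HA ⇌ H⁺ + A⁻, Ka = x²/(C − x) = (2.594e-03)²/(0.0374 − 2.594e-03) = 1.93e-04.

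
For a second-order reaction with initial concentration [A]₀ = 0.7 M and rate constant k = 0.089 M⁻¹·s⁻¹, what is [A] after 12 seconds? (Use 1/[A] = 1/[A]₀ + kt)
0.4005 M

1/[A] = 1/[A]₀ + k·t = 1/0.7 + (0.089)·(12) = 1.4286 + 1.0680 = 2.4966
[A] = 1/2.4966 = 0.4005 M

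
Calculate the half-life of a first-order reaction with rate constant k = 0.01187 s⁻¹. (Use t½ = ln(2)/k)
58.39 s

t½ = ln(2)/k = 0.6931/0.01187 = 58.39 s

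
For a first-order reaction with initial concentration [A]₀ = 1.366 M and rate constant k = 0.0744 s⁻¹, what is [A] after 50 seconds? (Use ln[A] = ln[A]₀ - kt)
0.0331 M

ln[A] = ln[A]₀ - k·t = ln(1.366) - (0.0744)·(50) = 0.3119 - 3.7200 = -3.4081
[A] = e^(-3.4081) = 0.0331 M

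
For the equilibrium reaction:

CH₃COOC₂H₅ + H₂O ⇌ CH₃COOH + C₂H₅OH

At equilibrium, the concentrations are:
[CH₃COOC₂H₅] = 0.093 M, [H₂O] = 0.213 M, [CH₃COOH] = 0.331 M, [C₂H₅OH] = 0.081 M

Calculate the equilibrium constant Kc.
K_c = 1.3535

Kc = ([CH₃COOH] × [C₂H₅OH]) / ([CH₃COOC₂H₅] × [H₂O])
   = ((0.331)·(0.081)) / ((0.093)·(0.213))
   = 0.026811 / 0.019809 = 1.3535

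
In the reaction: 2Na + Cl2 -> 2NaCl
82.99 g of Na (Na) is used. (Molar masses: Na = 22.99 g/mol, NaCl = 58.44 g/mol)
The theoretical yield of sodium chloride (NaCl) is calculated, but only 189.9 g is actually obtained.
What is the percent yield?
Moles of Na = 82.99 g ÷ 22.99 g/mol = 3.60983 mol
Mole ratio: 2 mol NaCl / 2 mol Na
Moles of NaCl = 3.60983 × (2/2) = 3.60983 mol
Theoretical yield = 3.60983 mol × 58.44 g/mol = 210.96 g
Actual yield = 189.9 g
Percent yield = (189.9 / 210.96) × 100% = 90.0%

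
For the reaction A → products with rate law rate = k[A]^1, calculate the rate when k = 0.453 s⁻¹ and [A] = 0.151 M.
0.0684 M/s

rate = k·[A]^1 = 0.453·(0.151)^1 = 0.453·0.151 = 0.0684 M/s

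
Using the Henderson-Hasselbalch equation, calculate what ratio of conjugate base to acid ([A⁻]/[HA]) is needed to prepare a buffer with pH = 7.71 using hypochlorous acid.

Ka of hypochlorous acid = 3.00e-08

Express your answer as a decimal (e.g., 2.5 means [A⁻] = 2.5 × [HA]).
[A⁻]/[HA] = 1.539

pKa = −log(3.00e-08) = 7.5229. pH = pKa + log([A⁻]/[HA]). 7.71 = 7.5229 + log(ratio). log(ratio) = 7.71 − 7.5229 = 0.1871. ratio = 10^(0.1871) = 1.539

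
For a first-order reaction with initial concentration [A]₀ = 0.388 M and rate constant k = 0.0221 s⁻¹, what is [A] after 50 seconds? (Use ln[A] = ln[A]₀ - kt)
0.1285 M

ln[A] = ln[A]₀ - k·t = ln(0.388) - (0.0221)·(50) = -0.9467 - 1.1050 = -2.0517
[A] = e^(-2.0517) = 0.1285 M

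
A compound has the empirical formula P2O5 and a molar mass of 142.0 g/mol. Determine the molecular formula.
Empirical formula mass of P2O5 = 141.94 g/mol
Multiplier = 142.0 / 141.94 ≈ 1
Molecular formula = (P2O5) × 1 = P2O5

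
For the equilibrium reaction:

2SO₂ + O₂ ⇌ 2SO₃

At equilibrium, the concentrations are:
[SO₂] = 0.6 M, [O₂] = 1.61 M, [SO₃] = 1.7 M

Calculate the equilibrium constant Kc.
K_c = 4.9862

Kc = ([SO₃]^2) / ([SO₂]^2 × [O₂])
   = ((1.7)^2) / ((0.6)^2·(1.61))
   = 2.89 / 0.5796 = 4.9862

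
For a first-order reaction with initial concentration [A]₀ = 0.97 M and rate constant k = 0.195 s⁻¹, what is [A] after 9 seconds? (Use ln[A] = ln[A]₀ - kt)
0.1677 M

ln[A] = ln[A]₀ - k·t = ln(0.97) - (0.195)·(9) = -0.0305 - 1.7550 = -1.7855
[A] = e^(-1.7855) = 0.1677 M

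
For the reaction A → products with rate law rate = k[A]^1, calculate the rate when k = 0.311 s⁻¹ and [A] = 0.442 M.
0.1375 M/s

rate = k·[A]^1 = 0.311·(0.442)^1 = 0.311·0.442 = 0.1375 M/s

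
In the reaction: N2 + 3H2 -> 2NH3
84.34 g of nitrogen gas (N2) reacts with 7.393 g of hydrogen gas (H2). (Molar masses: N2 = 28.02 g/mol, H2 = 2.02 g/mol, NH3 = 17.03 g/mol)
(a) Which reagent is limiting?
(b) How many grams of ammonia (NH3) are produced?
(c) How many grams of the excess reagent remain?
(a) H2, (b) 41.55 g, (c) 50.16 g

Moles of N2 = 84.34 g ÷ 28.02 g/mol = 3.00999 mol
Moles of H2 = 7.393 g ÷ 2.02 g/mol = 3.6599 mol
Moles ÷ coefficient: N2: 3.00999/1 = 3.01, H2: 3.6599/3 = 1.22
(a) H2 has the smaller value, so H2 is the limiting reagent.
(b) Moles of NH3 = 3.6599 mol H2 × (2/3) = 2.43993 mol; mass = 2.43993 mol × 17.03 g/mol = 41.55 g
(c) N2 consumed = 3.6599 × (1/3) = 1.21997 mol; remaining = 3.00999 − 1.21997 = 1.79003 mol; mass = 1.79003 mol × 28.02 g/mol = 50.16 g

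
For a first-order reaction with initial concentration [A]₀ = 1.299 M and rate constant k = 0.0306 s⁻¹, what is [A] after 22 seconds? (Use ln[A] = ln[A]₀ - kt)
0.6626 M

ln[A] = ln[A]₀ - k·t = ln(1.299) - (0.0306)·(22) = 0.2616 - 0.6732 = -0.4116
[A] = e^(-0.4116) = 0.6626 M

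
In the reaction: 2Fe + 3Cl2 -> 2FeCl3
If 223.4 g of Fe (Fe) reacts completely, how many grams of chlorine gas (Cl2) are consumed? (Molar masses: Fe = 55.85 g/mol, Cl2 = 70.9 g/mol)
Moles of Fe = 223.4 g ÷ 55.85 g/mol = 4 mol
Mole ratio: 3 mol Cl2 / 2 mol Fe
Moles of Cl2 = 4 × (3/2) = 6 mol
Mass of Cl2 = 6 mol × 70.9 g/mol = 425.4 g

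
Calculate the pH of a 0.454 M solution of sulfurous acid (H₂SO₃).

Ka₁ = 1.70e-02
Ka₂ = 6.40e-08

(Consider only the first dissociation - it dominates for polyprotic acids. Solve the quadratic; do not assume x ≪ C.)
pH = 1.10

x² + Ka₁·x − Ka₁·C = 0 with Ka₁ = 1.70e-02, C = 0.454.
x = (−Ka₁ + √(Ka₁² + 4·Ka₁·C))/2 = 7.9762e-02 M, so pH = 1.10.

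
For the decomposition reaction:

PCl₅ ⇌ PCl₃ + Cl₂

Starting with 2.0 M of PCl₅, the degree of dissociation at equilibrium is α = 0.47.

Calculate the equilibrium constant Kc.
K_c = 0.8336

x = α·[A]₀ = 0.47 × 2.0 = 0.94 M dissociated.
At eq: [PCl₅] = 2.0 − 0.94 = 1.06 M; [PCl₃] = [Cl₂] = x = 0.94 M.
Kc = [PCl₃][Cl₂]/[PCl₅] = (0.94)²/1.06 = 0.8336.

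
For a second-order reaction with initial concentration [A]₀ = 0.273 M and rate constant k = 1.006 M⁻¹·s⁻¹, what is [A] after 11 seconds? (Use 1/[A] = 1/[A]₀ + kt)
0.0679 M

1/[A] = 1/[A]₀ + k·t = 1/0.273 + (1.006)·(11) = 3.6630 + 11.0660 = 14.7290
[A] = 1/14.7290 = 0.0679 M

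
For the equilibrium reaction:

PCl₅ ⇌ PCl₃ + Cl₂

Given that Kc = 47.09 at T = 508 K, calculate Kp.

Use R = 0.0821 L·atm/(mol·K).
K_p = 1.96e+03

Δn = (moles gaseous products) − (moles gaseous reactants) = 1
T = 508 K; RT = 0.0821 × 508 = 41.7068
Kp = Kc·(RT)^Δn = 47.09 × (41.7068)^1 = 47.09 × 41.7068 = 1.96e+03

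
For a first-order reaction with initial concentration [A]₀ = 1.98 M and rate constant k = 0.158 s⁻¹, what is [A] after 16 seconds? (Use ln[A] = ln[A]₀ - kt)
0.1580 M

ln[A] = ln[A]₀ - k·t = ln(1.98) - (0.158)·(16) = 0.6831 - 2.5280 = -1.8449
[A] = e^(-1.8449) = 0.1580 M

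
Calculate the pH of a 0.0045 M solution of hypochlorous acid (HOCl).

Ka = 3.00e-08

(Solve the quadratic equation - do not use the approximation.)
pH = 4.94

x² + Ka×x - Ka×C = 0. Using quadratic formula: [H⁺] = 1.1604e-05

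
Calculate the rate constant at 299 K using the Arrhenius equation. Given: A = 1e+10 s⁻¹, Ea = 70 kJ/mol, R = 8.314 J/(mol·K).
5.90e-03 s⁻¹

k = A·exp(-Ea/(R·T)) = 1e+10·exp(-70000/(8.314·299)) = 1e+10·exp(-28.1590) = 1e+10·5.8981e-13 = 5.90e-03 s⁻¹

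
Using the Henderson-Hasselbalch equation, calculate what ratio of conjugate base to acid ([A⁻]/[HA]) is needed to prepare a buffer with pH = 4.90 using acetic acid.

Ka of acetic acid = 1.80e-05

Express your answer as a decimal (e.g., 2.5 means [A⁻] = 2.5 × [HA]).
[A⁻]/[HA] = 1.430

pKa = −log(1.80e-05) = 4.7447. pH = pKa + log([A⁻]/[HA]). 4.90 = 4.7447 + log(ratio). log(ratio) = 4.90 − 4.7447 = 0.1553. ratio = 10^(0.1553) = 1.430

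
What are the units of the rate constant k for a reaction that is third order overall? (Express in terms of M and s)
M⁻²·s⁻¹

For an n-th order reaction, rate = k·[A]^n has units M/s, so k has units (M/s)/M^n = M^(1-n)·s⁻¹. With n = 3: units = M^(-2)·s⁻¹ = M⁻²·s⁻¹.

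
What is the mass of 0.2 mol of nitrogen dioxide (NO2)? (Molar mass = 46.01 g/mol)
Mass = 0.2 mol × 46.01 g/mol = 9.202 g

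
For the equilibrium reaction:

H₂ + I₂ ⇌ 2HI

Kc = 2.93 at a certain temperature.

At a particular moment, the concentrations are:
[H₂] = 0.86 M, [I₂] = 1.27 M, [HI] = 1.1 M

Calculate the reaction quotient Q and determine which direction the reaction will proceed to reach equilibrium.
Q = 1.108, Q < K, reaction proceeds forward (toward products)

Q = ([HI]^2) / ([H₂] × [I₂])
  = ((1.1)^2) / ((0.86)·(1.27)) = 1.21/1.0922 = 1.108
Since Q = 1.108 < Kc = 2.93, the reaction proceeds forward (toward products) to reach equilibrium.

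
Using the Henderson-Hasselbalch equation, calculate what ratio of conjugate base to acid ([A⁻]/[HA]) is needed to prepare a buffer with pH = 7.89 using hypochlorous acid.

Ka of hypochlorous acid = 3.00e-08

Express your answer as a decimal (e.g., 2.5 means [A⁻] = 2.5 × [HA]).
[A⁻]/[HA] = 2.329

pKa = −log(3.00e-08) = 7.5229. pH = pKa + log([A⁻]/[HA]). 7.89 = 7.5229 + log(ratio). log(ratio) = 7.89 − 7.5229 = 0.3671. ratio = 10^(0.3671) = 2.329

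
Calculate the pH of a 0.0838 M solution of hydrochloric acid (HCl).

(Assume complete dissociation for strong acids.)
pH = 1.08

[H⁺] = 0.0838 M for strong acid. pH = -log[H⁺] = -log(0.0838)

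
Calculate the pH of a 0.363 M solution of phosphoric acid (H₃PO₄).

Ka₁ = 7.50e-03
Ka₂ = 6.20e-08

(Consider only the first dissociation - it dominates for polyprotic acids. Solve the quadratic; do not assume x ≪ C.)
pH = 1.31

x² + Ka₁·x − Ka₁·C = 0 with Ka₁ = 7.50e-03, C = 0.363.
x = (−Ka₁ + √(Ka₁² + 4·Ka₁·C))/2 = 4.8562e-02 M, so pH = 1.31.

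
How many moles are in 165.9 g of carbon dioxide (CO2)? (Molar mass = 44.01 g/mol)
Moles = 165.9 g ÷ 44.01 g/mol = 3.77 mol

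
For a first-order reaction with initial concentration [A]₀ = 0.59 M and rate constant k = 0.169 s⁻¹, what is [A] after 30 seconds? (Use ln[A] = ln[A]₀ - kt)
0.0037 M

ln[A] = ln[A]₀ - k·t = ln(0.59) - (0.169)·(30) = -0.5276 - 5.0700 = -5.5976
[A] = e^(-5.5976) = 0.0037 M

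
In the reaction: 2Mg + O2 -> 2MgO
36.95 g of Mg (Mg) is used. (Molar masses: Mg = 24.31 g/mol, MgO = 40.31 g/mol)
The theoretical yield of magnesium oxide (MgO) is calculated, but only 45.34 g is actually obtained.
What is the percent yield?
Moles of Mg = 36.95 g ÷ 24.31 g/mol = 1.51995 mol
Mole ratio: 2 mol MgO / 2 mol Mg
Moles of MgO = 1.51995 × (2/2) = 1.51995 mol
Theoretical yield = 1.51995 mol × 40.31 g/mol = 61.269 g
Actual yield = 45.34 g
Percent yield = (45.34 / 61.269) × 100% = 74.0%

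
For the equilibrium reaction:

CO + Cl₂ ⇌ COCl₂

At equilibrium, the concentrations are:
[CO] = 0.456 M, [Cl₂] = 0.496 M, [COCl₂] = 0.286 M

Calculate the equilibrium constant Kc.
K_c = 1.2645

Kc = ([COCl₂]) / ([CO] × [Cl₂])
   = ((0.286)) / ((0.456)·(0.496))
   = 0.286 / 0.22618 = 1.2645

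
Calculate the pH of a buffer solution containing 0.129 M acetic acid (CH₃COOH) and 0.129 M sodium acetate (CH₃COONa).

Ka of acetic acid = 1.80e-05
pH = 4.74

pKa = -log(1.80e-05) = 4.74. pH = pKa + log([A⁻]/[HA]) = 4.74 + log(0.129/0.129)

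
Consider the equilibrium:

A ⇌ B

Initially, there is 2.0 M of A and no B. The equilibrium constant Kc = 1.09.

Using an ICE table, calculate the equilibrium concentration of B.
[B] = 1.043 M

ICE: [A] = 2.0 − x, [B] = x.
Kc = x/(2.0 − x) = 1.09 ⇒ x = 1.09·2.0/(1 + 1.09) = 2.18/2.09 = 1.043.
[B] = x = 1.043 M.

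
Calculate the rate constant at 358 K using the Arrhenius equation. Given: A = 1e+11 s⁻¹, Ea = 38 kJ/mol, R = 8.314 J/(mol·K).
2.85e+05 s⁻¹

k = A·exp(-Ea/(R·T)) = 1e+11·exp(-38000/(8.314·358)) = 1e+11·exp(-12.7670) = 1e+11·2.8533e-06 = 2.85e+05 s⁻¹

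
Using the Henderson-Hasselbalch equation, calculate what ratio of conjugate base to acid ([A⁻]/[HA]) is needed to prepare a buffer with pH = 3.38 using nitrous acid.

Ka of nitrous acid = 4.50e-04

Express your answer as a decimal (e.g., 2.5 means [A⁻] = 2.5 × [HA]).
[A⁻]/[HA] = 1.079

pKa = −log(4.50e-04) = 3.3468. pH = pKa + log([A⁻]/[HA]). 3.38 = 3.3468 + log(ratio). log(ratio) = 3.38 − 3.3468 = 0.0332. ratio = 10^(0.0332) = 1.079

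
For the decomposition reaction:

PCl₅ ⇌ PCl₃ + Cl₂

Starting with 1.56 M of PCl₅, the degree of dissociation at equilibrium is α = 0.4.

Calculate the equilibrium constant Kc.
K_c = 0.4160

x = α·[A]₀ = 0.4 × 1.56 = 0.624 M dissociated.
At eq: [PCl₅] = 1.56 − 0.624 = 0.936 M; [PCl₃] = [Cl₂] = x = 0.624 M.
Kc = [PCl₃][Cl₂]/[PCl₅] = (0.624)²/0.936 = 0.416.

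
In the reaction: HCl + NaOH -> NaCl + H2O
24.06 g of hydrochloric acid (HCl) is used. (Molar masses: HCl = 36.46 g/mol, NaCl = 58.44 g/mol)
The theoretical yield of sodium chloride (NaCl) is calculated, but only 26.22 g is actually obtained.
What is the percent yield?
Moles of HCl = 24.06 g ÷ 36.46 g/mol = 0.659901 mol
Mole ratio: 1 mol NaCl / 1 mol HCl
Moles of NaCl = 0.659901 × (1/1) = 0.659901 mol
Theoretical yield = 0.659901 mol × 58.44 g/mol = 38.565 g
Actual yield = 26.22 g
Percent yield = (26.22 / 38.565) × 100% = 68.0%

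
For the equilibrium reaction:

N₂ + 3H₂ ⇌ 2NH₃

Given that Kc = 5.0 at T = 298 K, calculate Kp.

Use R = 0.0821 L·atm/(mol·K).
K_p = 0.0084

Δn = (moles gaseous products) − (moles gaseous reactants) = -2
T = 298 K; RT = 0.0821 × 298 = 24.4658
Kp = Kc·(RT)^Δn = 5.0 × (24.4658)^-2 = 5.0 × 0.00167063 = 0.0084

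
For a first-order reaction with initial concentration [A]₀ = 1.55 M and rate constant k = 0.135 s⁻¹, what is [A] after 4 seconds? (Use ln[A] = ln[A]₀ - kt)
0.9033 M

ln[A] = ln[A]₀ - k·t = ln(1.55) - (0.135)·(4) = 0.4383 - 0.5400 = -0.1017
[A] = e^(-0.1017) = 0.9033 M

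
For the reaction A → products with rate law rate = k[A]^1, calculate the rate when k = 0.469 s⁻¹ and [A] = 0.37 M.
0.1735 M/s

rate = k·[A]^1 = 0.469·(0.37)^1 = 0.469·0.37 = 0.1735 M/s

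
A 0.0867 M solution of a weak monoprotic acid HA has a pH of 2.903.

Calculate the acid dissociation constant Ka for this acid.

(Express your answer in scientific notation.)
K_a = 1.83e-05

[H⁺] = 10^(−pH) = 10^(−2.903) = 1.250e-03 M. For HA ⇌ H⁺ + A⁻, Ka = x²/(C − x) = (1.250e-03)²/(0.0867 − 1.250e-03) = 1.83e-05.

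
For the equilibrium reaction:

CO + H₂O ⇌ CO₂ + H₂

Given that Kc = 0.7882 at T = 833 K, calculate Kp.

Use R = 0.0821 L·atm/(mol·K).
K_p = 0.7882

Δn = (moles gaseous products) − (moles gaseous reactants) = 0
T = 833 K; RT = 0.0821 × 833 = 68.3893
Kp = Kc·(RT)^Δn = 0.7882 × (68.3893)^0 = 0.7882 × 1 = 0.7882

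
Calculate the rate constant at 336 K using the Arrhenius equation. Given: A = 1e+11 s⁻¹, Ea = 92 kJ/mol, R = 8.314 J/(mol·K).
4.98e-04 s⁻¹

k = A·exp(-Ea/(R·T)) = 1e+11·exp(-92000/(8.314·336)) = 1e+11·exp(-32.9335) = 1e+11·4.9790e-15 = 4.98e-04 s⁻¹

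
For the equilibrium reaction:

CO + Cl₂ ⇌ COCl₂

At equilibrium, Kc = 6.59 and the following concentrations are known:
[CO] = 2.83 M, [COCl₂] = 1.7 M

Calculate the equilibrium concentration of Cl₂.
[Cl₂] = 0.0912 M

Kc = ([COCl₂]) / ([CO] × [Cl₂]) = 6.59
[Cl₂]^1 = (product terms)/(Kc · other reactant terms) = 1.7 / (6.59 · 2.83) = 0.091154
[Cl₂] = 0.0912 M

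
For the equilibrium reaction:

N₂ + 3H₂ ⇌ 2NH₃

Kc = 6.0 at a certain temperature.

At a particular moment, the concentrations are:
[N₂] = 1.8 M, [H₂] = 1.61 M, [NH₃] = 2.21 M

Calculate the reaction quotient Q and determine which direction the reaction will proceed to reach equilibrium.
Q = 0.650, Q < K, reaction proceeds forward (toward products)

Q = ([NH₃]^2) / ([N₂] × [H₂]^3)
  = ((2.21)^2) / ((1.8)·(1.61)^3) = 4.8841/7.5119 = 0.6502
Since Q = 0.6502 < Kc = 6.0, the reaction proceeds forward (toward products) to reach equilibrium.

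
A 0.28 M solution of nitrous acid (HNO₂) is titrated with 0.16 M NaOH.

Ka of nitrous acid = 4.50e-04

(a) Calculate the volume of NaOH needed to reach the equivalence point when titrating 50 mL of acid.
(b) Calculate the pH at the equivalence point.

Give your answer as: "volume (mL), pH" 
V = 87.5 mL, pH = 8.18

(a) At equivalence: moles acid = moles base.
moles acid = 0.28 × 0.05 = 0.014 mol; V_NaOH = 0.014/0.16 = 0.0875 L = 87.5 mL.
(b) At equivalence, all acid → conjugate base A⁻ at [A⁻] = 0.014/0.1375 = 0.1018 M.
Kb = Kw/Ka = 1.0e-14/4.50e-04 = 2.222e-11; [OH⁻] = √(Kb·[A⁻]) = 1.504e-06; pOH = 5.82; pH = 14 − pOH = 8.18.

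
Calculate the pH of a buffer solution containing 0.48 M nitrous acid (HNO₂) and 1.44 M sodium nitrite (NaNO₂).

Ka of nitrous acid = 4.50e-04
pH = 3.82

pKa = -log(4.50e-04) = 3.35. pH = pKa + log([A⁻]/[HA]) = 3.35 + log(1.44/0.48)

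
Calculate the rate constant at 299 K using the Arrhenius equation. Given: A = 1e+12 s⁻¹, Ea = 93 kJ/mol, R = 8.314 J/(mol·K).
5.66e-05 s⁻¹

k = A·exp(-Ea/(R·T)) = 1e+12·exp(-93000/(8.314·299)) = 1e+12·exp(-37.4112) = 1e+12·5.6561e-17 = 5.66e-05 s⁻¹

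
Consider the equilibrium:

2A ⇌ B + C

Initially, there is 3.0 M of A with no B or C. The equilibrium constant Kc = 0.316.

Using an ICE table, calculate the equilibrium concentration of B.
[B] = 0.794 M

ICE: [A] = 3.0 − 2x, [B] = [C] = x.
Kc = x²/(3.0 − 2x)² = 0.316 ⇒ √Kc = x/(3.0 − 2x).
x = √0.316·3.0/(1 + 2√0.316) = 0.56214·3.0/2.1243 = 0.79388.
[B] = x = 0.794 M.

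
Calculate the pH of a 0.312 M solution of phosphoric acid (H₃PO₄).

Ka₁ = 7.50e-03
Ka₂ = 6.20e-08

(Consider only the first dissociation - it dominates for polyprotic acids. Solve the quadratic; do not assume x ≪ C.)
pH = 1.35

x² + Ka₁·x − Ka₁·C = 0 with Ka₁ = 7.50e-03, C = 0.312.
x = (−Ka₁ + √(Ka₁² + 4·Ka₁·C))/2 = 4.4769e-02 M, so pH = 1.35.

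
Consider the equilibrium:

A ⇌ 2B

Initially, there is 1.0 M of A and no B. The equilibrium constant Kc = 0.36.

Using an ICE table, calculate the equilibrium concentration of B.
[B] = 0.517 M

ICE: [A] = 1.0 − x, [B] = 2x.
Kc = (2x)²/(1.0 − x) = 0.36 ⇒ 4x² + 0.36x − 0.36 = 0.
x = (−0.36 + √(0.36² + 4·4·0.36))/(2·4) = (−0.36 + √5.8896)/8 = 0.25836.
[B] = 2x = 0.517 M.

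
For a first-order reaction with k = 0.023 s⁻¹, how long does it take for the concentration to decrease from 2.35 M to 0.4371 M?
73.13 s

From ln[A] = ln[A]₀ - k·t: t = ln([A]₀/[A])/k = ln(2.35/0.4371)/0.023 = ln(5.3763)/0.023 = 1.6820/0.023 = 73.13 s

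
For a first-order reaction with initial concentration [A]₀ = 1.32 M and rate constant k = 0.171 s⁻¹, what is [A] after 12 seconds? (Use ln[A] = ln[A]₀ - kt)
0.1696 M

ln[A] = ln[A]₀ - k·t = ln(1.32) - (0.171)·(12) = 0.2776 - 2.0520 = -1.7744
[A] = e^(-1.7744) = 0.1696 M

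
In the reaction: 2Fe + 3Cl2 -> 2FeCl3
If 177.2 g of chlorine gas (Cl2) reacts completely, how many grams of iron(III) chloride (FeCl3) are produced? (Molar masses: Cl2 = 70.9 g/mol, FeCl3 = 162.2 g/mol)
Moles of Cl2 = 177.2 g ÷ 70.9 g/mol = 2.49929 mol
Mole ratio: 2 mol FeCl3 / 3 mol Cl2
Moles of FeCl3 = 2.49929 × (2/3) = 1.6662 mol
Mass of FeCl3 = 1.6662 mol × 162.2 g/mol = 270.3 g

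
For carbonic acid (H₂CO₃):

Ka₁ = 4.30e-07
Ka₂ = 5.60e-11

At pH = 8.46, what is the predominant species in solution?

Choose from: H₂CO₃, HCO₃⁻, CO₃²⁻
HCO₃⁻

pKa1 = 6.37, pKa2 = 10.25. Each pKa is the crossover between adjacent species; pH = 8.46 lies in the region where HCO₃⁻ predominates.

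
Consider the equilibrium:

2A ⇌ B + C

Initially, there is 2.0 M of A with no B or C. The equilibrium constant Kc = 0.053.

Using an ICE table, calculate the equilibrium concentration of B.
[B] = 0.315 M

ICE: [A] = 2.0 − 2x, [B] = [C] = x.
Kc = x²/(2.0 − 2x)² = 0.053 ⇒ √Kc = x/(2.0 − 2x).
x = √0.053·2.0/(1 + 2√0.053) = 0.23022·2.0/1.4604 = 0.31527.
[B] = x = 0.315 M.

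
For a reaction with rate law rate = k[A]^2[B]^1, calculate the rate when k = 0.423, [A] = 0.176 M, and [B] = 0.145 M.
0.0019 M/s

rate = k·[A]^2·[B]^1 = 0.423·(0.176)^2·(0.145)^1 = 0.423·0.030976·0.145 = 0.0019 M/s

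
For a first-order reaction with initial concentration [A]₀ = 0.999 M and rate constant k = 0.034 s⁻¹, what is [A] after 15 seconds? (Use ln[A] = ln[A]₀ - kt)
0.5999 M

ln[A] = ln[A]₀ - k·t = ln(0.999) - (0.034)·(15) = -0.0010 - 0.5100 = -0.5110
[A] = e^(-0.5110) = 0.5999 M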